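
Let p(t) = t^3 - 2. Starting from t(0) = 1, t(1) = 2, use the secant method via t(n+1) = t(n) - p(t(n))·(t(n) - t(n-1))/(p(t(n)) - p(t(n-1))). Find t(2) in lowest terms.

p(1) = -1, p(2) = 6. t(2) = 2 - 6·(2 - 1)/(6 - (-1)) = 8/7.

8/7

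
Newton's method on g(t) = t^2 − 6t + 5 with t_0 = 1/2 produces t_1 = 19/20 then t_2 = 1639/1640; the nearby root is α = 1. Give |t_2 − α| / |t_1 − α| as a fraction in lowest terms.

t_1 − α = 19/20 − 1 = −1/20, so |t_1 − α| = 1/20.
t_2 − α = 1639/1640 − 1 = −1/1640, so |t_2 − α| = 1/1640.
Ratio = (1/1640) / (1/20) = 1/82.

1/82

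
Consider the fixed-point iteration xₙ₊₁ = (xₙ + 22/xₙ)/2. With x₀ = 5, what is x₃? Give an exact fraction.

38878481/8288920

x₁ = (5 + 22/5)/2 = 47/10.
x₂ = (47/10 + 22/(47/10))/2 = 4409/940.
x₃ = (4409/940 + 22/(4409/940))/2 = 38878481/8288920.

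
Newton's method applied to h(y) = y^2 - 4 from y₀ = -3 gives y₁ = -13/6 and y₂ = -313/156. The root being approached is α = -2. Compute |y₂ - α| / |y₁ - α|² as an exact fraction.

y₁ - α = -13/6 - (-2) = -13/6 + 2 = -1/6, so |y₁ - α| = 1/6.
y₂ - α = -313/156 - (-2) = -313/156 + 2 = -1/156, so |y₂ - α| = 1/156.
|y₁ - α|² = 1/36.
Ratio = (1/156) / (1/36) = 3/13.

3/13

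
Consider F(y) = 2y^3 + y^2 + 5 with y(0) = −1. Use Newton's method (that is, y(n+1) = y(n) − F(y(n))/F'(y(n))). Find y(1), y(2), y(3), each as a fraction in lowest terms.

F'(y) = 6y^2 + 2y.
F(−1) = 4, F'(−1) = 4, so y(1) = (−1) − 4/4 = −2.
F(−2) = −7, F'(−2) = 20, so y(2) = (−2) − (−7)/20 = −33/20.
F(−33/20) = −5047/4000, F'(−33/20) = 2607/200, so y(3) = (−33/20) − (−5047/4000)/(2607/200) = −20246/13035.

y(1) = −2, y(2) = −33/20, y(3) = −20246/13035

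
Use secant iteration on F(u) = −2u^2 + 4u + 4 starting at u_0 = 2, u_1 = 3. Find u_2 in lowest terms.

8/3

F(2) = 4, F(3) = −2. u_2 = 3 − (−2)·(3 − 2)/((−2) − 4) = 8/3.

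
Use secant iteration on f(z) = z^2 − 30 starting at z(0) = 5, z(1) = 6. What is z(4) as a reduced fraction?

2766/505

f(5) = −5, f(6) = 6. z(2) = 6 − 6·(6 − 5)/(6 − (−5)) = 60/11.
f(6) = 6, f(60/11) = −30/121. z(3) = (60/11) − (−30/121)·((60/11) − 6)/((−30/121) − 6) = 115/21.
f(60/11) = −30/121, f(115/21) = −5/441. z(4) = (115/21) − (−5/441)·((115/21) − (60/11))/((−5/441) − (−30/121)) = 2766/505.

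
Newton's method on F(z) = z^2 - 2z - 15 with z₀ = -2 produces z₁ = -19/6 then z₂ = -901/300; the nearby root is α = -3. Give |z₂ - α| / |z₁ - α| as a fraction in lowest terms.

1/50

z₁ - α = -19/6 - (-3) = -19/6 + 3 = -1/6, so |z₁ - α| = 1/6.
z₂ - α = -901/300 - (-3) = -901/300 + 3 = -1/300, so |z₂ - α| = 1/300.
Ratio = (1/300) / (1/6) = 1/50.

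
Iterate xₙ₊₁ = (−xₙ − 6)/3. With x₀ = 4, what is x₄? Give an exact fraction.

−116/81

x₁ = (−4 − 6)/3 = −10/3.
x₂ = (−(−10/3) − 6)/3 = −8/9.
x₃ = (−(−8/9) − 6)/3 = −46/27.
x₄ = (−(−46/27) − 6)/3 = −116/81.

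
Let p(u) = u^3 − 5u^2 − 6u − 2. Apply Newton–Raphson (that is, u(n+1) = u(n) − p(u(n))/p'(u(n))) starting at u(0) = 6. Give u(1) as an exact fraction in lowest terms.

127/21

p'(u) = 3u^2 − 10u − 6.
p(6) = −2, p'(6) = 42, so u(1) = 6 − (−2)/42 = 127/21.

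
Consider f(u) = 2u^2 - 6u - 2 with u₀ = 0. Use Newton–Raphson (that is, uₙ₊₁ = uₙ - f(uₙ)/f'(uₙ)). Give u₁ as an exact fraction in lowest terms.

-1/3

f'(u) = 4u - 6.
f(0) = -2, f'(0) = -6, so u₁ = 0 - (-2)/(-6) = -1/3.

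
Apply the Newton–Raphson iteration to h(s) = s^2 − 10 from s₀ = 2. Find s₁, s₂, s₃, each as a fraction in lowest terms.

h'(s) = 2s.
h(2) = −6, h'(2) = 4, so s₁ = 2 − (−6)/4 = 7/2.
h(7/2) = 9/4, h'(7/2) = 7, so s₂ = (7/2) − (9/4)/7 = 89/28.
h(89/28) = 81/784, h'(89/28) = 89/14, so s₃ = (89/28) − (81/784)/(89/14) = 15761/4984.

s₁ = 7/2, s₂ = 89/28, s₃ = 15761/4984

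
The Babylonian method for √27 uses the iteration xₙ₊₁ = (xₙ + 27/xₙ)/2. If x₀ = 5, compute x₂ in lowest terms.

x₁ = (5 + 27/5)/2 = 26/5.
x₂ = (26/5 + 27/(26/5))/2 = 1351/260.

1351/260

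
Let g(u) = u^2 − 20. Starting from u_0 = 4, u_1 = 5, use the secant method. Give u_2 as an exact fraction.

40/9

g(4) = −4, g(5) = 5. u_2 = 5 − 5·(5 − 4)/(5 − (−4)) = 40/9.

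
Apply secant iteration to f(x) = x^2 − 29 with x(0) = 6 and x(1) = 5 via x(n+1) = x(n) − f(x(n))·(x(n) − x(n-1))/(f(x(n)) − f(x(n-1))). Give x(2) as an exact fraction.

f(6) = 7, f(5) = −4. x(2) = 5 − (−4)·(5 − 6)/((−4) − 7) = 59/11.

59/11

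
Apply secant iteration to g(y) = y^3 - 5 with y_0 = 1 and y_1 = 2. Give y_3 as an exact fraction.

g(1) = -4, g(2) = 3. y_2 = 2 - 3·(2 - 1)/(3 - (-4)) = 11/7.
g(2) = 3, g(11/7) = -384/343. y_3 = (11/7) - (-384/343)·((11/7) - 2)/((-384/343) - 3) = 265/157.

265/157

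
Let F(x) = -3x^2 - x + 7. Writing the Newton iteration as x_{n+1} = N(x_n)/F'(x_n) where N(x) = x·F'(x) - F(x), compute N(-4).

-55

F'(x) = -6x - 1.
N(x) = x·F'(x) - F(x) = x·(-6x - 1) - (-3x^2 - x + 7) = -3x^2 - 7.
N(-4) = -55.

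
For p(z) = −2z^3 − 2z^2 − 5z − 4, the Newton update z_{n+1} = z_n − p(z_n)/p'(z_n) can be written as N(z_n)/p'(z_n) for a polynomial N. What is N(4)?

−284

p'(z) = −6z^2 − 4z − 5.
N(z) = z·p'(z) − p(z) = z·(−6z^2 − 4z − 5) − (−2z^3 − 2z^2 − 5z − 4) = −4z^3 − 2z^2 + 4.
N(4) = −284.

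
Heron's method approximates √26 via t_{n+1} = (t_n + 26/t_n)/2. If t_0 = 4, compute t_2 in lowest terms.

t_1 = (4 + 26/4)/2 = 21/4.
t_2 = (21/4 + 26/(21/4))/2 = 857/168.

857/168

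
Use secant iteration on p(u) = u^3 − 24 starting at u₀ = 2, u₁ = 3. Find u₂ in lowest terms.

p(2) = −16, p(3) = 3. u₂ = 3 − 3·(3 − 2)/(3 − (−16)) = 54/19.

54/19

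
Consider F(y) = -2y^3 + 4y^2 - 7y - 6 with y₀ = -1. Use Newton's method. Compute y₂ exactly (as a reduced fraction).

-242/405

F'(y) = -6y^2 + 8y - 7.
F(-1) = 7, F'(-1) = -21, so y₁ = (-1) - 7/(-21) = -2/3.
F(-2/3) = 28/27, F'(-2/3) = -15, so y₂ = (-2/3) - (28/27)/(-15) = -242/405.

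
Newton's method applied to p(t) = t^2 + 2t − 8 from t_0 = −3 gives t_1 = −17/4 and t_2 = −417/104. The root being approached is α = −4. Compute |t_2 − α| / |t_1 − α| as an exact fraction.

t_1 − α = −17/4 − (−4) = −17/4 + 4 = −1/4, so |t_1 − α| = 1/4.
t_2 − α = −417/104 − (−4) = −417/104 + 4 = −1/104, so |t_2 − α| = 1/104.
Ratio = (1/104) / (1/4) = 1/26.

1/26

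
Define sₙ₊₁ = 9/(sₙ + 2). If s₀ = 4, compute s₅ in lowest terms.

1143/542

s₁ = 9/(4 + 2) = 3/2.
s₂ = 9/(3/2 + 2) = 18/7.
s₃ = 9/(18/7 + 2) = 63/32.
s₄ = 9/(63/32 + 2) = 288/127.
s₅ = 9/(288/127 + 2) = 1143/542.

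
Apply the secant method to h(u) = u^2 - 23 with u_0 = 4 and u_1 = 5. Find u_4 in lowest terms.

18181/3791

h(4) = -7, h(5) = 2. u_2 = 5 - 2·(5 - 4)/(2 - (-7)) = 43/9.
h(5) = 2, h(43/9) = -14/81. u_3 = (43/9) - (-14/81)·((43/9) - 5)/((-14/81) - 2) = 211/44.
h(43/9) = -14/81, h(211/44) = -7/1936. u_4 = (211/44) - (-7/1936)·((211/44) - (43/9))/((-7/1936) - (-14/81)) = 18181/3791.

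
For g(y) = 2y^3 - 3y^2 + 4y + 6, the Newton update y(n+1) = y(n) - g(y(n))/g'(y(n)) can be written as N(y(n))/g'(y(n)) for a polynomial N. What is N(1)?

-5

g'(y) = 6y^2 - 6y + 4.
N(y) = y·g'(y) - g(y) = y·(6y^2 - 6y + 4) - (2y^3 - 3y^2 + 4y + 6) = 4y^3 - 3y^2 - 6.
N(1) = -5.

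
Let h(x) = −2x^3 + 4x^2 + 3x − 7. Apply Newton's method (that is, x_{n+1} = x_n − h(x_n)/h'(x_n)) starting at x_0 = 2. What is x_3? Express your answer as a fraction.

1618399/2430405

h'(x) = −6x^2 + 8x + 3.
h(2) = −1, h'(2) = −5, so x_1 = 2 − (−1)/(−5) = 9/5.
h(9/5) = −38/125, h'(9/5) = −51/25, so x_2 = (9/5) − (−38/125)/(−51/25) = 421/255.
h(421/255) = −2394152/16581375, h'(421/255) = −1059/7225, so x_3 = (421/255) − (−2394152/16581375)/(−1059/7225) = 1618399/2430405.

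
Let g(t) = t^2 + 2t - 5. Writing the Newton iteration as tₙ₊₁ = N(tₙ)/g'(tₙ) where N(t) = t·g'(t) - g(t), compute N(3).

14

g'(t) = 2t + 2.
N(t) = t·g'(t) - g(t) = t·(2t + 2) - (t^2 + 2t - 5) = t^2 + 5.
N(3) = 14.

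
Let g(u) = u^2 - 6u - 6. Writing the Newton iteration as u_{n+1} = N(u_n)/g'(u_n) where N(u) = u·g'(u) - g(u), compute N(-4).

g'(u) = 2u - 6.
N(u) = u·g'(u) - g(u) = u·(2u - 6) - (u^2 - 6u - 6) = u^2 + 6.
N(-4) = 22.

22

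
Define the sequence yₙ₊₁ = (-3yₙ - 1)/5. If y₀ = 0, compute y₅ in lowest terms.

y₁ = (-3·0 - 1)/5 = -1/5.
y₂ = (-3·(-1/5) - 1)/5 = -2/25.
y₃ = (-3·(-2/25) - 1)/5 = -19/125.
y₄ = (-3·(-19/125) - 1)/5 = -68/625.
y₅ = (-3·(-68/625) - 1)/5 = -421/3125.

-421/3125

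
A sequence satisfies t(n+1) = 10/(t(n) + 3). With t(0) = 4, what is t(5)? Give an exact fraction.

7990/4027

t(1) = 10/(4 + 3) = 10/7.
t(2) = 10/(10/7 + 3) = 70/31.
t(3) = 10/(70/31 + 3) = 310/163.
t(4) = 10/(310/163 + 3) = 1630/799.
t(5) = 10/(1630/799 + 3) = 7990/4027.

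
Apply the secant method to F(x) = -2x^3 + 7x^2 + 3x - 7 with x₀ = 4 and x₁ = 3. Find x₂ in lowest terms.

7/2

F(4) = -11, F(3) = 11. x₂ = 3 - 11·(3 - 4)/(11 - (-11)) = 7/2.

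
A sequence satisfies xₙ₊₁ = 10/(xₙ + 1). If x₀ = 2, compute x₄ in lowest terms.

x₁ = 10/(2 + 1) = 10/3.
x₂ = 10/(10/3 + 1) = 30/13.
x₃ = 10/(30/13 + 1) = 130/43.
x₄ = 10/(130/43 + 1) = 430/173.

430/173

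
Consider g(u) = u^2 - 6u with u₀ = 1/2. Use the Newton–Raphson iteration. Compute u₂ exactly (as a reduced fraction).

g'(u) = 2u - 6.
g(1/2) = -11/4, g'(1/2) = -5, so u₁ = (1/2) - (-11/4)/(-5) = -1/20.
g(-1/20) = 121/400, g'(-1/20) = -61/10, so u₂ = (-1/20) - (121/400)/(-61/10) = -1/2440.

-1/2440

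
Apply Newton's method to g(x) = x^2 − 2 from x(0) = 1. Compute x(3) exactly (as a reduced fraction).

577/408

g'(x) = 2x.
g(1) = −1, g'(1) = 2, so x(1) = 1 − (−1)/2 = 3/2.
g(3/2) = 1/4, g'(3/2) = 3, so x(2) = (3/2) − (1/4)/3 = 17/12.
g(17/12) = 1/144, g'(17/12) = 17/6, so x(3) = (17/12) − (1/144)/(17/6) = 577/408.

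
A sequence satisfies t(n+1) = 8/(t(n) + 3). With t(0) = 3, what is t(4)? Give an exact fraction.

504/293

t(1) = 8/(3 + 3) = 4/3.
t(2) = 8/(4/3 + 3) = 24/13.
t(3) = 8/(24/13 + 3) = 104/63.
t(4) = 8/(104/63 + 3) = 504/293.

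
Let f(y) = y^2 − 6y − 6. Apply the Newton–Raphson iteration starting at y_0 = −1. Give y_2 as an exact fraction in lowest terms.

f'(y) = 2y − 6.
f(−1) = 1, f'(−1) = −8, so y_1 = (−1) − 1/(−8) = −7/8.
f(−7/8) = 1/64, f'(−7/8) = −31/4, so y_2 = (−7/8) − (1/64)/(−31/4) = −433/496.

−433/496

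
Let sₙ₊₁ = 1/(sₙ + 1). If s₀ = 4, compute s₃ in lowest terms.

6/11

s₁ = 1/(4 + 1) = 1/5.
s₂ = 1/(1/5 + 1) = 5/6.
s₃ = 1/(5/6 + 1) = 6/11.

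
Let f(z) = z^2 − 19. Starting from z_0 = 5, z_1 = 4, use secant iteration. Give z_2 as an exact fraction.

13/3

f(5) = 6, f(4) = −3. z_2 = 4 − (−3)·(4 − 5)/((−3) − 6) = 13/3.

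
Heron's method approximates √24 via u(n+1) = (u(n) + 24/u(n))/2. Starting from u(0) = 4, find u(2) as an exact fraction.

49/10

u(1) = (4 + 24/4)/2 = 5.
u(2) = (5 + 24/5)/2 = 49/10.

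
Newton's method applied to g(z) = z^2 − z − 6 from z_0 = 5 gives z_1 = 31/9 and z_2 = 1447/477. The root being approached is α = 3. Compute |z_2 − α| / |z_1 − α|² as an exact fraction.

9/53

z_1 − α = 31/9 − 3 = 4/9, so |z_1 − α| = 4/9.
z_2 − α = 1447/477 − 3 = 16/477, so |z_2 − α| = 16/477.
|z_1 − α|² = 16/81.
Ratio = (16/477) / (16/81) = 9/53.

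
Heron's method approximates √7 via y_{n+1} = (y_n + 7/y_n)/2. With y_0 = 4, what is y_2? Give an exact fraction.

y_1 = (4 + 7/4)/2 = 23/8.
y_2 = (23/8 + 7/(23/8))/2 = 977/368.

977/368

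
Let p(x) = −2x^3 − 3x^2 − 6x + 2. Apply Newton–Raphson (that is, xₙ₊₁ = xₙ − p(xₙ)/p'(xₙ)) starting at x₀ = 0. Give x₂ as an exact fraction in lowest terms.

p'(x) = −6x^2 − 6x − 6.
p(0) = 2, p'(0) = −6, so x₁ = 0 − 2/(−6) = 1/3.
p(1/3) = −11/27, p'(1/3) = −26/3, so x₂ = (1/3) − (−11/27)/(−26/3) = 67/234.

67/234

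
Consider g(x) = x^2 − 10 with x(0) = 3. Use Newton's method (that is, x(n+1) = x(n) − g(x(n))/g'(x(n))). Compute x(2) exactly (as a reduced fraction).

721/228

g'(x) = 2x.
g(3) = −1, g'(3) = 6, so x(1) = 3 − (−1)/6 = 19/6.
g(19/6) = 1/36, g'(19/6) = 19/3, so x(2) = (19/6) − (1/36)/(19/3) = 721/228.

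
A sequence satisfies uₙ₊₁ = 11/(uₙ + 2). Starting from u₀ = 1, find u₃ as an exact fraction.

u₁ = 11/(1 + 2) = 11/3.
u₂ = 11/(11/3 + 2) = 33/17.
u₃ = 11/(33/17 + 2) = 187/67.

187/67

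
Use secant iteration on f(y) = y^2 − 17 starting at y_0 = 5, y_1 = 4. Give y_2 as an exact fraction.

37/9

f(5) = 8, f(4) = −1. y_2 = 4 − (−1)·(4 − 5)/((−1) − 8) = 37/9.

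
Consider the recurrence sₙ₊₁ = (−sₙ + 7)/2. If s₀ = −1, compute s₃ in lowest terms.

s₁ = (−(−1) + 7)/2 = 4.
s₂ = (−4 + 7)/2 = 3/2.
s₃ = (−(3/2) + 7)/2 = 11/4.

11/4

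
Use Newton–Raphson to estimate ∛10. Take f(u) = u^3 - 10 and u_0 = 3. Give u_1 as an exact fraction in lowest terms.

f'(u) = 3u^2.
f(3) = 17, f'(3) = 27, so u_1 = 3 - 17/27 = 64/27.

64/27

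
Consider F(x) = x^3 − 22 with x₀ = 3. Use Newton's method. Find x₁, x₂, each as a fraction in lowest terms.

x₁ = 76/27, x₂ = 655489/233928

F'(x) = 3x^2.
F(3) = 5, F'(3) = 27, so x₁ = 3 − 5/27 = 76/27.
F(76/27) = 5950/19683, F'(76/27) = 5776/243, so x₂ = (76/27) − (5950/19683)/(5776/243) = 655489/233928.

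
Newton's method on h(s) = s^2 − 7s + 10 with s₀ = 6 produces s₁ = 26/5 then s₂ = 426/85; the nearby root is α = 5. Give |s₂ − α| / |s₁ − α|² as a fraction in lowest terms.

s₁ − α = 26/5 − 5 = 1/5, so |s₁ − α| = 1/5.
s₂ − α = 426/85 − 5 = 1/85, so |s₂ − α| = 1/85.
|s₁ − α|² = 1/25.
Ratio = (1/85) / (1/25) = 5/17.

5/17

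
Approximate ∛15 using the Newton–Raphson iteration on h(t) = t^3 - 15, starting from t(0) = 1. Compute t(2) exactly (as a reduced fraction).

10231/2601

h'(t) = 3t^2.
h(1) = -14, h'(1) = 3, so t(1) = 1 - (-14)/3 = 17/3.
h(17/3) = 4508/27, h'(17/3) = 289/3, so t(2) = (17/3) - (4508/27)/(289/3) = 10231/2601.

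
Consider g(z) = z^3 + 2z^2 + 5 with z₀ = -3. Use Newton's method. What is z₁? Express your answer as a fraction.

-41/15

g'(z) = 3z^2 + 4z.
g(-3) = -4, g'(-3) = 15, so z₁ = (-3) - (-4)/15 = -41/15.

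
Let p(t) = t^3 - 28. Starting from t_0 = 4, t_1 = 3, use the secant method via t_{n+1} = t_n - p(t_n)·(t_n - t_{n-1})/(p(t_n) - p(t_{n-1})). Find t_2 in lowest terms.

112/37

p(4) = 36, p(3) = -1. t_2 = 3 - (-1)·(3 - 4)/((-1) - 36) = 112/37.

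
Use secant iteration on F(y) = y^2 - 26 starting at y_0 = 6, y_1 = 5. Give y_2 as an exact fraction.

F(6) = 10, F(5) = -1. y_2 = 5 - (-1)·(5 - 6)/((-1) - 10) = 56/11.

56/11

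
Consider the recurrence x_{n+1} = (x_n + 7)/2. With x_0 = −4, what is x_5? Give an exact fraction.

x_1 = ((−4) + 7)/2 = 3/2.
x_2 = ((3/2) + 7)/2 = 17/4.
x_3 = ((17/4) + 7)/2 = 45/8.
x_4 = ((45/8) + 7)/2 = 101/16.
x_5 = ((101/16) + 7)/2 = 213/32.

213/32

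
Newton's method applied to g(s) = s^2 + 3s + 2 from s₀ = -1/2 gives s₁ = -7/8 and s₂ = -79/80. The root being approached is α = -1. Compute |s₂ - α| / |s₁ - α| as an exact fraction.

s₁ - α = -7/8 - (-1) = -7/8 + 1 = 1/8, so |s₁ - α| = 1/8.
s₂ - α = -79/80 - (-1) = -79/80 + 1 = 1/80, so |s₂ - α| = 1/80.
Ratio = (1/80) / (1/8) = 1/10.

1/10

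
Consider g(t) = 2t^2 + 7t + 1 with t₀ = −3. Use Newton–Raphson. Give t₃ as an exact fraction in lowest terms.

g'(t) = 4t + 7.
g(−3) = −2, g'(−3) = −5, so t₁ = (−3) − (−2)/(−5) = −17/5.
g(−17/5) = 8/25, g'(−17/5) = −33/5, so t₂ = (−17/5) − (8/25)/(−33/5) = −553/165.
g(−553/165) = 128/27225, g'(−553/165) = −1057/165, so t₃ = (−553/165) − (128/27225)/(−1057/165) = −584393/174405.

−584393/174405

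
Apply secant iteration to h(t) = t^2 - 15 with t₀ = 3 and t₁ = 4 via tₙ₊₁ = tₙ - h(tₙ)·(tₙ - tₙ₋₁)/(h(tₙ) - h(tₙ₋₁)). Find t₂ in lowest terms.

h(3) = -6, h(4) = 1. t₂ = 4 - 1·(4 - 3)/(1 - (-6)) = 27/7.

27/7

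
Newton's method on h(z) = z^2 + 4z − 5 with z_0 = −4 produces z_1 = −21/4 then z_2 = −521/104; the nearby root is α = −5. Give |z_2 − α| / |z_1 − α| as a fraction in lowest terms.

1/26

z_1 − α = −21/4 − (−5) = −21/4 + 5 = −1/4, so |z_1 − α| = 1/4.
z_2 − α = −521/104 − (−5) = −521/104 + 5 = −1/104, so |z_2 − α| = 1/104.
Ratio = (1/104) / (1/4) = 1/26.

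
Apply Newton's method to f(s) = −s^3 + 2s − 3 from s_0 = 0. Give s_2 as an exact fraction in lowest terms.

f'(s) = −3s^2 + 2.
f(0) = −3, f'(0) = 2, so s_1 = 0 − (−3)/2 = 3/2.
f(3/2) = −27/8, f'(3/2) = −19/4, so s_2 = (3/2) − (−27/8)/(−19/4) = 15/19.

15/19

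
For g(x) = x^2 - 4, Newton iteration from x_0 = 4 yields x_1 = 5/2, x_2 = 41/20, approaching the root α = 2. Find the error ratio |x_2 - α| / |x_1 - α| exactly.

x_1 - α = 5/2 - 2 = 1/2, so |x_1 - α| = 1/2.
x_2 - α = 41/20 - 2 = 1/20, so |x_2 - α| = 1/20.
Ratio = (1/20) / (1/2) = 1/10.

1/10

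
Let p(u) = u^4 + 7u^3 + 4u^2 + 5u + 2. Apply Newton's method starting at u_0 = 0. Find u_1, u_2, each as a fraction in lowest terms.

p'(u) = 4u^3 + 21u^2 + 8u + 5.
p(0) = 2, p'(0) = 5, so u_1 = 0 - 2/5 = -2/5.
p(-2/5) = 136/625, p'(-2/5) = 613/125, so u_2 = (-2/5) - (136/625)/(613/125) = -1362/3065.

u_1 = -2/5, u_2 = -1362/3065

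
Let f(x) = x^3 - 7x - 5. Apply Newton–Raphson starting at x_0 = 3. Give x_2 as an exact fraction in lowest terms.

225379/76430

f'(x) = 3x^2 - 7.
f(3) = 1, f'(3) = 20, so x_1 = 3 - 1/20 = 59/20.
f(59/20) = 179/8000, f'(59/20) = 7643/400, so x_2 = (59/20) - (179/8000)/(7643/400) = 225379/76430.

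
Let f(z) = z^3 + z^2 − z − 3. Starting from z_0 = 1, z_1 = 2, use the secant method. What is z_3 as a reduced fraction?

1079/823

f(1) = −2, f(2) = 7. z_2 = 2 − 7·(2 − 1)/(7 − (−2)) = 11/9.
f(2) = 7, f(11/9) = −658/729. z_3 = (11/9) − (−658/729)·((11/9) − 2)/((−658/729) − 7) = 1079/823.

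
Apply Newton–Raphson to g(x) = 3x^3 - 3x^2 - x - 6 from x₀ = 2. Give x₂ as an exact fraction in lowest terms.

395814/219673

g'(x) = 9x^2 - 6x - 1.
g(2) = 4, g'(2) = 23, so x₁ = 2 - 4/23 = 42/23.
g(42/23) = 5328/12167, g'(42/23) = 9551/529, so x₂ = (42/23) - (5328/12167)/(9551/529) = 395814/219673.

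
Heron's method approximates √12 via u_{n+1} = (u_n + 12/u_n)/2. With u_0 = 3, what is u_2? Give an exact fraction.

u_1 = (3 + 12/3)/2 = 7/2.
u_2 = (7/2 + 12/(7/2))/2 = 97/28.

97/28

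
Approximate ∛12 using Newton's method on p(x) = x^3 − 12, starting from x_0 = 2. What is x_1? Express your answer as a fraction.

p'(x) = 3x^2.
p(2) = −4, p'(2) = 12, so x_1 = 2 − (−4)/12 = 7/3.

7/3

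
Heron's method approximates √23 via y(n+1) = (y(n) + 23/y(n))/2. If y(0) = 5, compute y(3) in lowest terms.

y(1) = (5 + 23/5)/2 = 24/5.
y(2) = (24/5 + 23/(24/5))/2 = 1151/240.
y(3) = (1151/240 + 23/(1151/240))/2 = 2649601/552480.

2649601/552480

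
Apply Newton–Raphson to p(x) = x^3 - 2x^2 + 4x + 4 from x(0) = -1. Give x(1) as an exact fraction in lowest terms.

-8/11

p'(x) = 3x^2 - 4x + 4.
p(-1) = -3, p'(-1) = 11, so x(1) = (-1) - (-3)/11 = -8/11.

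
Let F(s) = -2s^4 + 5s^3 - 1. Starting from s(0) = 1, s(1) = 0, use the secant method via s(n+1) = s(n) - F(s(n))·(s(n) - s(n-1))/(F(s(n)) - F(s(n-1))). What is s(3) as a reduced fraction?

F(1) = 2, F(0) = -1. s(2) = 0 - (-1)·(0 - 1)/((-1) - 2) = 1/3.
F(0) = -1, F(1/3) = -68/81. s(3) = (1/3) - (-68/81)·((1/3) - 0)/((-68/81) - (-1)) = 27/13.

27/13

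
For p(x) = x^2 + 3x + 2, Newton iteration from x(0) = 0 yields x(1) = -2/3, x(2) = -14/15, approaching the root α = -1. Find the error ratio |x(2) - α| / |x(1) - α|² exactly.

x(1) - α = -2/3 - (-1) = -2/3 + 1 = 1/3, so |x(1) - α| = 1/3.
x(2) - α = -14/15 - (-1) = -14/15 + 1 = 1/15, so |x(2) - α| = 1/15.
|x(1) - α|² = 1/9.
Ratio = (1/15) / (1/9) = 3/5.

3/5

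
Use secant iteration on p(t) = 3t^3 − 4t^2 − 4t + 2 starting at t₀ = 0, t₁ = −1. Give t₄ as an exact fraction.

p(0) = 2, p(−1) = −1. t₂ = (−1) − (−1)·((−1) − 0)/((−1) − 2) = −2/3.
p(−1) = −1, p(−2/3) = 2. t₃ = (−2/3) − 2·((−2/3) − (−1))/(2 − (−1)) = −8/9.
p(−2/3) = 2, p(−8/9) = 70/243. t₄ = (−8/9) − (70/243)·((−8/9) − (−2/3))/((70/243) − 2) = −289/312.

−289/312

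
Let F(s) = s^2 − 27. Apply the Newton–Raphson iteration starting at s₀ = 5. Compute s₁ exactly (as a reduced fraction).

26/5

F'(s) = 2s.
F(5) = −2, F'(5) = 10, so s₁ = 5 − (−2)/10 = 26/5.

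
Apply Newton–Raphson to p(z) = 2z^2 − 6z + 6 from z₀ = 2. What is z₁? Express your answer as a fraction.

p'(z) = 4z − 6.
p(2) = 2, p'(2) = 2, so z₁ = 2 − 2/2 = 1.

1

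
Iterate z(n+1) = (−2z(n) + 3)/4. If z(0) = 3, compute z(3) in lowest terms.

3/16

z(1) = (−2·3 + 3)/4 = −3/4.
z(2) = (−2·(−3/4) + 3)/4 = 9/8.
z(3) = (−2·(9/8) + 3)/4 = 3/16.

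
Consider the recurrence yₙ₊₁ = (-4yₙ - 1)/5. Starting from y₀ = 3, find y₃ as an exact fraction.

-213/125

y₁ = (-4·3 - 1)/5 = -13/5.
y₂ = (-4·(-13/5) - 1)/5 = 47/25.
y₃ = (-4·(47/25) - 1)/5 = -213/125.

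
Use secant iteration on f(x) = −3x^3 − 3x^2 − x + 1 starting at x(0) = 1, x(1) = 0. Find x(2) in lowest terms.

f(1) = −6, f(0) = 1. x(2) = 0 − 1·(0 − 1)/(1 − (−6)) = 1/7.

1/7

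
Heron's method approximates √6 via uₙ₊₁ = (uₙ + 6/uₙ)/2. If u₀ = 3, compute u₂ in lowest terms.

u₁ = (3 + 6/3)/2 = 5/2.
u₂ = (5/2 + 6/(5/2))/2 = 49/20.

49/20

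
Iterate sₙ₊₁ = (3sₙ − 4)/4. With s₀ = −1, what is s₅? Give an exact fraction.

−3367/1024

s₁ = (3·(−1) − 4)/4 = −7/4.
s₂ = (3·(−7/4) − 4)/4 = −37/16.
s₃ = (3·(−37/16) − 4)/4 = −175/64.
s₄ = (3·(−175/64) − 4)/4 = −781/256.
s₅ = (3·(−781/256) − 4)/4 = −3367/1024.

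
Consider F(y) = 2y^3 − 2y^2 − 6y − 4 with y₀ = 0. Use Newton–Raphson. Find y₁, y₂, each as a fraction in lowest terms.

F'(y) = 6y^2 − 4y − 6.
F(0) = −4, F'(0) = −6, so y₁ = 0 − (−4)/(−6) = −2/3.
F(−2/3) = −40/27, F'(−2/3) = −2/3, so y₂ = (−2/3) − (−40/27)/(−2/3) = −26/9.

y₁ = −2/3, y₂ = −26/9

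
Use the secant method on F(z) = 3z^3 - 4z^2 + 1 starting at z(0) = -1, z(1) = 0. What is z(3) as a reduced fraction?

-49/31

F(-1) = -6, F(0) = 1. z(2) = 0 - 1·(0 - (-1))/(1 - (-6)) = -1/7.
F(0) = 1, F(-1/7) = 312/343. z(3) = (-1/7) - (312/343)·((-1/7) - 0)/((312/343) - 1) = -49/31.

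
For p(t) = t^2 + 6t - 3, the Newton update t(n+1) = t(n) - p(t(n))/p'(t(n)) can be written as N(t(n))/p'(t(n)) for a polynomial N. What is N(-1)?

p'(t) = 2t + 6.
N(t) = t·p'(t) - p(t) = t·(2t + 6) - (t^2 + 6t - 3) = t^2 + 3.
N(-1) = 4.

4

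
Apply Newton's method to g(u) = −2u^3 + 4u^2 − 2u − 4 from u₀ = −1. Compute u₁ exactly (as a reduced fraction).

g'(u) = −6u^2 + 8u − 2.
g(−1) = 4, g'(−1) = −16, so u₁ = (−1) − 4/(−16) = −3/4.

−3/4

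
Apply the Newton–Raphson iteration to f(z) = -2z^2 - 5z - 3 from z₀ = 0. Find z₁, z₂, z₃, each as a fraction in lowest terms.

f'(z) = -4z - 5.
f(0) = -3, f'(0) = -5, so z₁ = 0 - (-3)/(-5) = -3/5.
f(-3/5) = -18/25, f'(-3/5) = -13/5, so z₂ = (-3/5) - (-18/25)/(-13/5) = -57/65.
f(-57/65) = -648/4225, f'(-57/65) = -97/65, so z₃ = (-57/65) - (-648/4225)/(-97/65) = -6177/6305.

z₁ = -3/5, z₂ = -57/65, z₃ = -6177/6305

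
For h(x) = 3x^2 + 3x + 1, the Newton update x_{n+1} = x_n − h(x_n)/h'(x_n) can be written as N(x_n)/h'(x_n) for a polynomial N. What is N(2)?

11

h'(x) = 6x + 3.
N(x) = x·h'(x) − h(x) = x·(6x + 3) − (3x^2 + 3x + 1) = 3x^2 − 1.
N(2) = 11.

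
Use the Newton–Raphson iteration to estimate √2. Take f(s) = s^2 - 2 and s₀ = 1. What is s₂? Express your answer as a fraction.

f'(s) = 2s.
f(1) = -1, f'(1) = 2, so s₁ = 1 - (-1)/2 = 3/2.
f(3/2) = 1/4, f'(3/2) = 3, so s₂ = (3/2) - (1/4)/3 = 17/12.

17/12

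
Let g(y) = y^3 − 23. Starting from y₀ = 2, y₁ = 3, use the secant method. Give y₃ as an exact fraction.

25793/9079

g(2) = −15, g(3) = 4. y₂ = 3 − 4·(3 − 2)/(4 − (−15)) = 53/19.
g(3) = 4, g(53/19) = −8880/6859. y₃ = (53/19) − (−8880/6859)·((53/19) − 3)/((−8880/6859) − 4) = 25793/9079.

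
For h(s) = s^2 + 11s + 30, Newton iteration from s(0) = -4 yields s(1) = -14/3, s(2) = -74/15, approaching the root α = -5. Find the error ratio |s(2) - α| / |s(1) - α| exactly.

s(1) - α = -14/3 - (-5) = -14/3 + 5 = 1/3, so |s(1) - α| = 1/3.
s(2) - α = -74/15 - (-5) = -74/15 + 5 = 1/15, so |s(2) - α| = 1/15.
Ratio = (1/15) / (1/3) = 1/5.

1/5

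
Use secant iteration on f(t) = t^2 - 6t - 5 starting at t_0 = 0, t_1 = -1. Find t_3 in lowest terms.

-20/27

f(0) = -5, f(-1) = 2. t_2 = (-1) - 2·((-1) - 0)/(2 - (-5)) = -5/7.
f(-1) = 2, f(-5/7) = -10/49. t_3 = (-5/7) - (-10/49)·((-5/7) - (-1))/((-10/49) - 2) = -20/27.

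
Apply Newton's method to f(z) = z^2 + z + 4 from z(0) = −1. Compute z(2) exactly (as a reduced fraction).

f'(z) = 2z + 1.
f(−1) = 4, f'(−1) = −1, so z(1) = (−1) − 4/(−1) = 3.
f(3) = 16, f'(3) = 7, so z(2) = 3 − 16/7 = 5/7.

5/7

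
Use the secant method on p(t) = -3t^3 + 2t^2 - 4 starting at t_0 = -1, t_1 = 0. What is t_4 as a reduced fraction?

p(-1) = 1, p(0) = -4. t_2 = 0 - (-4)·(0 - (-1))/((-4) - 1) = -4/5.
p(0) = -4, p(-4/5) = -148/125. t_3 = (-4/5) - (-148/125)·((-4/5) - 0)/((-148/125) - (-4)) = -25/22.
p(-4/5) = -148/125, p(-25/22) = 31783/10648. t_4 = (-25/22) - (31783/10648)·((-25/22) - (-4/5))/((31783/10648) - (-148/125)) = -134300/149967.

-134300/149967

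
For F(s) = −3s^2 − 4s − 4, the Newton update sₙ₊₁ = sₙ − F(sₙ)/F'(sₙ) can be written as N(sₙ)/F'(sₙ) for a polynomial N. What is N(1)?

F'(s) = −6s − 4.
N(s) = s·F'(s) − F(s) = s·(−6s − 4) − (−3s^2 − 4s − 4) = −3s^2 + 4.
N(1) = 1.

1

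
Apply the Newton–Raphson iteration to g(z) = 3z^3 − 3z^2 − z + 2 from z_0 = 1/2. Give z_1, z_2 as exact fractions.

g'(z) = 9z^2 − 6z − 1.
g(1/2) = 9/8, g'(1/2) = −7/4, so z_1 = (1/2) − (9/8)/(−7/4) = 8/7.
g(8/7) = 486/343, g'(8/7) = 191/49, so z_2 = (8/7) − (486/343)/(191/49) = 1042/1337.

z_1 = 8/7, z_2 = 1042/1337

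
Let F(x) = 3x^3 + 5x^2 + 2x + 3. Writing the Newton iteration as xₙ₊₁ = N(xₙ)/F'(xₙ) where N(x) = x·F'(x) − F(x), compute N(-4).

F'(x) = 9x^2 + 10x + 2.
N(x) = x·F'(x) − F(x) = x·(9x^2 + 10x + 2) − (3x^3 + 5x^2 + 2x + 3) = 6x^3 + 5x^2 − 3.
N(-4) = −307.

−307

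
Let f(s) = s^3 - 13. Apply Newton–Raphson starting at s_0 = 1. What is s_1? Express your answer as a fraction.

f'(s) = 3s^2.
f(1) = -12, f'(1) = 3, so s_1 = 1 - (-12)/3 = 5.

5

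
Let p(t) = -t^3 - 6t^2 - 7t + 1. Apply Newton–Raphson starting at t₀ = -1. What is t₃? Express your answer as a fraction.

p'(t) = -3t^2 - 12t - 7.
p(-1) = 3, p'(-1) = 2, so t₁ = (-1) - 3/2 = -5/2.
p(-5/2) = -27/8, p'(-5/2) = 17/4, so t₂ = (-5/2) - (-27/8)/(17/4) = -29/17.
p(-29/17) = 2187/4913, p'(-29/17) = 1370/289, so t₃ = (-29/17) - (2187/4913)/(1370/289) = -41917/23290.

-41917/23290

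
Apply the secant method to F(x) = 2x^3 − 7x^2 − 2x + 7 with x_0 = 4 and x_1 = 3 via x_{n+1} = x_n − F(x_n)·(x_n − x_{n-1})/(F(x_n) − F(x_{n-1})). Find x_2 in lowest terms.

77/23

F(4) = 15, F(3) = −8. x_2 = 3 − (−8)·(3 − 4)/((−8) − 15) = 77/23.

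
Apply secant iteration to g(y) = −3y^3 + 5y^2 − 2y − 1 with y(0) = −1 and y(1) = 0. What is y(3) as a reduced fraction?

−100/253

g(−1) = 9, g(0) = −1. y(2) = 0 − (−1)·(0 − (−1))/((−1) − 9) = −1/10.
g(0) = −1, g(−1/10) = −747/1000. y(3) = (−1/10) − (−747/1000)·((−1/10) − 0)/((−747/1000) − (−1)) = −100/253.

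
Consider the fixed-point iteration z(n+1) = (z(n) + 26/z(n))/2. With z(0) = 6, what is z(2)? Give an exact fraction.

1897/372

z(1) = (6 + 26/6)/2 = 31/6.
z(2) = (31/6 + 26/(31/6))/2 = 1897/372.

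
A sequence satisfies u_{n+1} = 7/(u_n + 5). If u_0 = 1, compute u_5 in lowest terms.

u_1 = 7/(1 + 5) = 7/6.
u_2 = 7/(7/6 + 5) = 42/37.
u_3 = 7/(42/37 + 5) = 259/227.
u_4 = 7/(259/227 + 5) = 1589/1394.
u_5 = 7/(1589/1394 + 5) = 9758/8559.

9758/8559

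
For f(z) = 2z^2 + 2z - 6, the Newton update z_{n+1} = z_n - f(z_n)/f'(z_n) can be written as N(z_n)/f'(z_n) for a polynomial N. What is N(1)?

f'(z) = 4z + 2.
N(z) = z·f'(z) - f(z) = z·(4z + 2) - (2z^2 + 2z - 6) = 2z^2 + 6.
N(1) = 8.

8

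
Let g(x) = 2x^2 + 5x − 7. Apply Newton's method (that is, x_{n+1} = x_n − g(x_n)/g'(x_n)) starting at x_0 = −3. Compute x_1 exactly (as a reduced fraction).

g'(x) = 4x + 5.
g(−3) = −4, g'(−3) = −7, so x_1 = (−3) − (−4)/(−7) = −25/7.

−25/7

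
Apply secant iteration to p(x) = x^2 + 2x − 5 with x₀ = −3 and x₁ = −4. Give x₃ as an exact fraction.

−31/9

p(−3) = −2, p(−4) = 3. x₂ = (−4) − 3·((−4) − (−3))/(3 − (−2)) = −17/5.
p(−4) = 3, p(−17/5) = −6/25. x₃ = (−17/5) − (−6/25)·((−17/5) − (−4))/((−6/25) − 3) = −31/9.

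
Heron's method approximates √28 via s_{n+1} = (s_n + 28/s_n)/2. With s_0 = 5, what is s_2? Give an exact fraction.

5609/1060

s_1 = (5 + 28/5)/2 = 53/10.
s_2 = (53/10 + 28/(53/10))/2 = 5609/1060.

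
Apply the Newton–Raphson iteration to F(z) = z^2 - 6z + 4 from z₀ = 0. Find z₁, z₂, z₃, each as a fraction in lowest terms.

F'(z) = 2z - 6.
F(0) = 4, F'(0) = -6, so z₁ = 0 - 4/(-6) = 2/3.
F(2/3) = 4/9, F'(2/3) = -14/3, so z₂ = (2/3) - (4/9)/(-14/3) = 16/21.
F(16/21) = 4/441, F'(16/21) = -94/21, so z₃ = (16/21) - (4/441)/(-94/21) = 754/987.

z₁ = 2/3, z₂ = 16/21, z₃ = 754/987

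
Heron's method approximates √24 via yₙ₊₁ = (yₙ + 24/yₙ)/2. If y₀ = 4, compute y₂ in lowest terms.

49/10

y₁ = (4 + 24/4)/2 = 5.
y₂ = (5 + 24/5)/2 = 49/10.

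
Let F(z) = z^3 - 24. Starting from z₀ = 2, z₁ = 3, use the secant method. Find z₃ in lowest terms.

8882/3081

F(2) = -16, F(3) = 3. z₂ = 3 - 3·(3 - 2)/(3 - (-16)) = 54/19.
F(3) = 3, F(54/19) = -7152/6859. z₃ = (54/19) - (-7152/6859)·((54/19) - 3)/((-7152/6859) - 3) = 8882/3081.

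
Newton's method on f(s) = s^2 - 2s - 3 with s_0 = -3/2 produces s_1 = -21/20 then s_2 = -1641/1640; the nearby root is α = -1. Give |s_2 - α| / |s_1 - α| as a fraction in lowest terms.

1/82

s_1 - α = -21/20 - (-1) = -21/20 + 1 = -1/20, so |s_1 - α| = 1/20.
s_2 - α = -1641/1640 - (-1) = -1641/1640 + 1 = -1/1640, so |s_2 - α| = 1/1640.
Ratio = (1/1640) / (1/20) = 1/82.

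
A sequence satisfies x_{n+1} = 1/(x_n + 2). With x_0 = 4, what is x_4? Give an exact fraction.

32/77

x_1 = 1/(4 + 2) = 1/6.
x_2 = 1/(1/6 + 2) = 6/13.
x_3 = 1/(6/13 + 2) = 13/32.
x_4 = 1/(13/32 + 2) = 32/77.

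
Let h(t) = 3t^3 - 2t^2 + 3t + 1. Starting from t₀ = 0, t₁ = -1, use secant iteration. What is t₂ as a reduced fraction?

h(0) = 1, h(-1) = -7. t₂ = (-1) - (-7)·((-1) - 0)/((-7) - 1) = -1/8.

-1/8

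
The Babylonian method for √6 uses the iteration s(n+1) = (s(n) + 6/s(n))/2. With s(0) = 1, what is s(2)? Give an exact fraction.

73/28

s(1) = (1 + 6/1)/2 = 7/2.
s(2) = (7/2 + 6/(7/2))/2 = 73/28.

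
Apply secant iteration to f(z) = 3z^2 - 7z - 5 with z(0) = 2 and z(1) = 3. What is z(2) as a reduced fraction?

23/8

f(2) = -7, f(3) = 1. z(2) = 3 - 1·(3 - 2)/(1 - (-7)) = 23/8.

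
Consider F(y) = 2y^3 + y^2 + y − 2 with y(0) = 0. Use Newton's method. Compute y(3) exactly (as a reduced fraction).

310142/339561

F'(y) = 6y^2 + 2y + 1.
F(0) = −2, F'(0) = 1, so y(1) = 0 − (−2)/1 = 2.
F(2) = 20, F'(2) = 29, so y(2) = 2 − 20/29 = 38/29.
F(38/29) = 134800/24389, F'(38/29) = 11709/841, so y(3) = (38/29) − (134800/24389)/(11709/841) = 310142/339561.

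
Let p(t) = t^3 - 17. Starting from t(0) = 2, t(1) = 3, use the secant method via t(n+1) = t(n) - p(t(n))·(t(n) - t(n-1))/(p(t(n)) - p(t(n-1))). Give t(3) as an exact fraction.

20801/8137

p(2) = -9, p(3) = 10. t(2) = 3 - 10·(3 - 2)/(10 - (-9)) = 47/19.
p(3) = 10, p(47/19) = -12780/6859. t(3) = (47/19) - (-12780/6859)·((47/19) - 3)/((-12780/6859) - 10) = 20801/8137.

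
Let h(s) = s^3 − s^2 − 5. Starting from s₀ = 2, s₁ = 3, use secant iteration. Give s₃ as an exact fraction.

5939/2829

h(2) = −1, h(3) = 13. s₂ = 3 − 13·(3 − 2)/(13 − (−1)) = 29/14.
h(3) = 13, h(29/14) = −1105/2744. s₃ = (29/14) − (−1105/2744)·((29/14) − 3)/((−1105/2744) − 13) = 5939/2829.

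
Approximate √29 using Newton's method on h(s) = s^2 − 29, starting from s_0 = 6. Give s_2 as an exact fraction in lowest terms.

h'(s) = 2s.
h(6) = 7, h'(6) = 12, so s_1 = 6 − 7/12 = 65/12.
h(65/12) = 49/144, h'(65/12) = 65/6, so s_2 = (65/12) − (49/144)/(65/6) = 8401/1560.

8401/1560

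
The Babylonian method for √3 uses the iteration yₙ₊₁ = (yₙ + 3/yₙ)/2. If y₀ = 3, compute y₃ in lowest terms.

97/56

y₁ = (3 + 3/3)/2 = 2.
y₂ = (2 + 3/2)/2 = 7/4.
y₃ = (7/4 + 3/(7/4))/2 = 97/56.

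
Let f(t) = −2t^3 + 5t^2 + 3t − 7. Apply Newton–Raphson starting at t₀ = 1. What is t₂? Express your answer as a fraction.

2593/2261

f'(t) = −6t^2 + 10t + 3.
f(1) = −1, f'(1) = 7, so t₁ = 1 − (−1)/7 = 8/7.
f(8/7) = −9/343, f'(8/7) = 323/49, so t₂ = (8/7) − (−9/343)/(323/49) = 2593/2261.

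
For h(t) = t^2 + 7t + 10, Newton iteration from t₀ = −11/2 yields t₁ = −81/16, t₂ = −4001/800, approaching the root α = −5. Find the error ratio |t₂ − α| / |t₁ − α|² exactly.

t₁ − α = −81/16 − (−5) = −81/16 + 5 = −1/16, so |t₁ − α| = 1/16.
t₂ − α = −4001/800 − (−5) = −4001/800 + 5 = −1/800, so |t₂ − α| = 1/800.
|t₁ − α|² = 1/256.
Ratio = (1/800) / (1/256) = 8/25.

8/25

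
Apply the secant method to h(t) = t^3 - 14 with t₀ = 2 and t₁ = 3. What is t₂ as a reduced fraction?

44/19

h(2) = -6, h(3) = 13. t₂ = 3 - 13·(3 - 2)/(13 - (-6)) = 44/19.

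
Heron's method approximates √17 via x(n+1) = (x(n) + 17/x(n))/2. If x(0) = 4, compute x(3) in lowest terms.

9478657/2298912

x(1) = (4 + 17/4)/2 = 33/8.
x(2) = (33/8 + 17/(33/8))/2 = 2177/528.
x(3) = (2177/528 + 17/(2177/528))/2 = 9478657/2298912.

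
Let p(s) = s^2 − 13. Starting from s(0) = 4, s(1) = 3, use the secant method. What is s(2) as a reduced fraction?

p(4) = 3, p(3) = −4. s(2) = 3 − (−4)·(3 − 4)/((−4) − 3) = 25/7.

25/7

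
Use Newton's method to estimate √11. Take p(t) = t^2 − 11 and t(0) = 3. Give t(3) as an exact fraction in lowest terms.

79201/23880

p'(t) = 2t.
p(3) = −2, p'(3) = 6, so t(1) = 3 − (−2)/6 = 10/3.
p(10/3) = 1/9, p'(10/3) = 20/3, so t(2) = (10/3) − (1/9)/(20/3) = 199/60.
p(199/60) = 1/3600, p'(199/60) = 199/30, so t(3) = (199/60) − (1/3600)/(199/30) = 79201/23880.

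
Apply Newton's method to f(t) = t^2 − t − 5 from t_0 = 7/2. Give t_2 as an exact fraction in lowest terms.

849/304

f'(t) = 2t − 1.
f(7/2) = 15/4, f'(7/2) = 6, so t_1 = (7/2) − (15/4)/6 = 23/8.
f(23/8) = 25/64, f'(23/8) = 19/4, so t_2 = (23/8) − (25/64)/(19/4) = 849/304.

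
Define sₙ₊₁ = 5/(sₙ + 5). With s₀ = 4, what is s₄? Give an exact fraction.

s₁ = 5/(4 + 5) = 5/9.
s₂ = 5/(5/9 + 5) = 9/10.
s₃ = 5/(9/10 + 5) = 50/59.
s₄ = 5/(50/59 + 5) = 59/69.

59/69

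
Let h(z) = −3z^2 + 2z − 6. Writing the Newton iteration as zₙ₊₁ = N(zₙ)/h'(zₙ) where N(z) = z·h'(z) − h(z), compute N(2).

−6

h'(z) = −6z + 2.
N(z) = z·h'(z) − h(z) = z·(−6z + 2) − (−3z^2 + 2z − 6) = −3z^2 + 6.
N(2) = −6.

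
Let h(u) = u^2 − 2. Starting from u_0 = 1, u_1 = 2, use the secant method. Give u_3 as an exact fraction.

7/5

h(1) = −1, h(2) = 2. u_2 = 2 − 2·(2 − 1)/(2 − (−1)) = 4/3.
h(2) = 2, h(4/3) = −2/9. u_3 = (4/3) − (−2/9)·((4/3) − 2)/((−2/9) − 2) = 7/5.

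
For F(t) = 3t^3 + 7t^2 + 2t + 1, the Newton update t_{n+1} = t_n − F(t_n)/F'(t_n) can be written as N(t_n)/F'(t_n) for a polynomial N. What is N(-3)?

F'(t) = 9t^2 + 14t + 2.
N(t) = t·F'(t) − F(t) = t·(9t^2 + 14t + 2) − (3t^3 + 7t^2 + 2t + 1) = 6t^3 + 7t^2 − 1.
N(-3) = −100.

−100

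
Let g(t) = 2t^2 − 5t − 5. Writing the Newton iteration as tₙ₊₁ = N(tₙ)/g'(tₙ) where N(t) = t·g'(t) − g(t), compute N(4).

g'(t) = 4t − 5.
N(t) = t·g'(t) − g(t) = t·(4t − 5) − (2t^2 − 5t − 5) = 2t^2 + 5.
N(4) = 37.

37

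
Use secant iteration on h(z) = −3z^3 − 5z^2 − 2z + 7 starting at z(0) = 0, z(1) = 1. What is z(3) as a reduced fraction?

h(0) = 7, h(1) = −3. z(2) = 1 − (−3)·(1 − 0)/((−3) − 7) = 7/10.
h(1) = −3, h(7/10) = 2121/1000. z(3) = (7/10) − (2121/1000)·((7/10) − 1)/((2121/1000) − (−3)) = 469/569.

469/569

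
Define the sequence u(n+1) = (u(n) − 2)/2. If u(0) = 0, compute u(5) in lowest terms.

u(1) = (0 − 2)/2 = −1.
u(2) = ((−1) − 2)/2 = −3/2.
u(3) = ((−3/2) − 2)/2 = −7/4.
u(4) = ((−7/4) − 2)/2 = −15/8.
u(5) = ((−15/8) − 2)/2 = −31/16.

−31/16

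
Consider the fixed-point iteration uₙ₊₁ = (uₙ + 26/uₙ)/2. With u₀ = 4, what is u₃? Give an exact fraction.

1468273/287952

u₁ = (4 + 26/4)/2 = 21/4.
u₂ = (21/4 + 26/(21/4))/2 = 857/168.
u₃ = (857/168 + 26/(857/168))/2 = 1468273/287952.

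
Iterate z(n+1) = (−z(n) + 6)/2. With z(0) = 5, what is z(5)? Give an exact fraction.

61/32

z(1) = (−5 + 6)/2 = 1/2.
z(2) = (−(1/2) + 6)/2 = 11/4.
z(3) = (−(11/4) + 6)/2 = 13/8.
z(4) = (−(13/8) + 6)/2 = 35/16.
z(5) = (−(35/16) + 6)/2 = 61/32.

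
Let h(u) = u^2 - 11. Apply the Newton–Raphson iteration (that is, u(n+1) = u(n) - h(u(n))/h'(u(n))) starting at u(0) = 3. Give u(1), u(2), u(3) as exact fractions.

u(1) = 10/3, u(2) = 199/60, u(3) = 79201/23880

h'(u) = 2u.
h(3) = -2, h'(3) = 6, so u(1) = 3 - (-2)/6 = 10/3.
h(10/3) = 1/9, h'(10/3) = 20/3, so u(2) = (10/3) - (1/9)/(20/3) = 199/60.
h(199/60) = 1/3600, h'(199/60) = 199/30, so u(3) = (199/60) - (1/3600)/(199/30) = 79201/23880.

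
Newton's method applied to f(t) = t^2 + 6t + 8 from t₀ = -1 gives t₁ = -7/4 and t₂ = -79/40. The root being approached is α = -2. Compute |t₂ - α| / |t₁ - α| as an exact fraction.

t₁ - α = -7/4 - (-2) = -7/4 + 2 = 1/4, so |t₁ - α| = 1/4.
t₂ - α = -79/40 - (-2) = -79/40 + 2 = 1/40, so |t₂ - α| = 1/40.
Ratio = (1/40) / (1/4) = 1/10.

1/10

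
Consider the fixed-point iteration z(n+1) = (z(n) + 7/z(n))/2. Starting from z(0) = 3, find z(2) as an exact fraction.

127/48

z(1) = (3 + 7/3)/2 = 8/3.
z(2) = (8/3 + 7/(8/3))/2 = 127/48.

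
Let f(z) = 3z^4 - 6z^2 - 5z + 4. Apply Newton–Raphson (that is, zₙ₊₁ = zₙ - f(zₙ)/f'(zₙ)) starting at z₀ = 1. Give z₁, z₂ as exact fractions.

f'(z) = 12z^3 - 12z - 5.
f(1) = -4, f'(1) = -5, so z₁ = 1 - (-4)/(-5) = 1/5.
f(1/5) = 1728/625, f'(1/5) = -913/125, so z₂ = (1/5) - (1728/625)/(-913/125) = 2641/4565.

z₁ = 1/5, z₂ = 2641/4565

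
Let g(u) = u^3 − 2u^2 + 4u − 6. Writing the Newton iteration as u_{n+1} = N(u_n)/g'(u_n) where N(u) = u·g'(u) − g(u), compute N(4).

102

g'(u) = 3u^2 − 4u + 4.
N(u) = u·g'(u) − g(u) = u·(3u^2 − 4u + 4) − (u^3 − 2u^2 + 4u − 6) = 2u^3 − 2u^2 + 6.
N(4) = 102.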